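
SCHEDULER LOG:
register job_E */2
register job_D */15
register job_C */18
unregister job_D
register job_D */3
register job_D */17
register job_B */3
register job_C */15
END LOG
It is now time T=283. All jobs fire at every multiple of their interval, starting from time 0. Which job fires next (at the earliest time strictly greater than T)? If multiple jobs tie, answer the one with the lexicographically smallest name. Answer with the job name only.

Op 1: register job_E */2 -> active={job_E:*/2}
Op 2: register job_D */15 -> active={job_D:*/15, job_E:*/2}
Op 3: register job_C */18 -> active={job_C:*/18, job_D:*/15, job_E:*/2}
Op 4: unregister job_D -> active={job_C:*/18, job_E:*/2}
Op 5: register job_D */3 -> active={job_C:*/18, job_D:*/3, job_E:*/2}
Op 6: register job_D */17 -> active={job_C:*/18, job_D:*/17, job_E:*/2}
Op 7: register job_B */3 -> active={job_B:*/3, job_C:*/18, job_D:*/17, job_E:*/2}
Op 8: register job_C */15 -> active={job_B:*/3, job_C:*/15, job_D:*/17, job_E:*/2}
  job_B: interval 3, next fire after T=283 is 285
  job_C: interval 15, next fire after T=283 is 285
  job_D: interval 17, next fire after T=283 is 289
  job_E: interval 2, next fire after T=283 is 284
Earliest = 284, winner (lex tiebreak) = job_E

Answer: job_E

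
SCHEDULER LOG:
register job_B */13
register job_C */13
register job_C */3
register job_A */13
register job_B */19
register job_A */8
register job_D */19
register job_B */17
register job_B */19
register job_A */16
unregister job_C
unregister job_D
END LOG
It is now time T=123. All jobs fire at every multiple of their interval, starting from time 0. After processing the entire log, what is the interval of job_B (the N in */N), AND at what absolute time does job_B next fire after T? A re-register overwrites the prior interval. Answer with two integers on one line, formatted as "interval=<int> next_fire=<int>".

Answer: interval=19 next_fire=133

Derivation:
Op 1: register job_B */13 -> active={job_B:*/13}
Op 2: register job_C */13 -> active={job_B:*/13, job_C:*/13}
Op 3: register job_C */3 -> active={job_B:*/13, job_C:*/3}
Op 4: register job_A */13 -> active={job_A:*/13, job_B:*/13, job_C:*/3}
Op 5: register job_B */19 -> active={job_A:*/13, job_B:*/19, job_C:*/3}
Op 6: register job_A */8 -> active={job_A:*/8, job_B:*/19, job_C:*/3}
Op 7: register job_D */19 -> active={job_A:*/8, job_B:*/19, job_C:*/3, job_D:*/19}
Op 8: register job_B */17 -> active={job_A:*/8, job_B:*/17, job_C:*/3, job_D:*/19}
Op 9: register job_B */19 -> active={job_A:*/8, job_B:*/19, job_C:*/3, job_D:*/19}
Op 10: register job_A */16 -> active={job_A:*/16, job_B:*/19, job_C:*/3, job_D:*/19}
Op 11: unregister job_C -> active={job_A:*/16, job_B:*/19, job_D:*/19}
Op 12: unregister job_D -> active={job_A:*/16, job_B:*/19}
Final interval of job_B = 19
Next fire of job_B after T=123: (123//19+1)*19 = 133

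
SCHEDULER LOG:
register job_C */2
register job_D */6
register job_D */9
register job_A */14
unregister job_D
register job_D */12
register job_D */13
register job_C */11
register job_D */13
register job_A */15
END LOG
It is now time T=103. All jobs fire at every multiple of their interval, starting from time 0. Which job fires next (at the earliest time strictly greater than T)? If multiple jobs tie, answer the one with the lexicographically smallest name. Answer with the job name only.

Op 1: register job_C */2 -> active={job_C:*/2}
Op 2: register job_D */6 -> active={job_C:*/2, job_D:*/6}
Op 3: register job_D */9 -> active={job_C:*/2, job_D:*/9}
Op 4: register job_A */14 -> active={job_A:*/14, job_C:*/2, job_D:*/9}
Op 5: unregister job_D -> active={job_A:*/14, job_C:*/2}
Op 6: register job_D */12 -> active={job_A:*/14, job_C:*/2, job_D:*/12}
Op 7: register job_D */13 -> active={job_A:*/14, job_C:*/2, job_D:*/13}
Op 8: register job_C */11 -> active={job_A:*/14, job_C:*/11, job_D:*/13}
Op 9: register job_D */13 -> active={job_A:*/14, job_C:*/11, job_D:*/13}
Op 10: register job_A */15 -> active={job_A:*/15, job_C:*/11, job_D:*/13}
  job_A: interval 15, next fire after T=103 is 105
  job_C: interval 11, next fire after T=103 is 110
  job_D: interval 13, next fire after T=103 is 104
Earliest = 104, winner (lex tiebreak) = job_D

Answer: job_D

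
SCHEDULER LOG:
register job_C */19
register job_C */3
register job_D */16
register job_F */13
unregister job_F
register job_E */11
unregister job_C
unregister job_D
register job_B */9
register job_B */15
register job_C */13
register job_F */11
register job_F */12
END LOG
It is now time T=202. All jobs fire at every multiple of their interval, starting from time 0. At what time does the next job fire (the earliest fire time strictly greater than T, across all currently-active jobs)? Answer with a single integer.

Answer: 204

Derivation:
Op 1: register job_C */19 -> active={job_C:*/19}
Op 2: register job_C */3 -> active={job_C:*/3}
Op 3: register job_D */16 -> active={job_C:*/3, job_D:*/16}
Op 4: register job_F */13 -> active={job_C:*/3, job_D:*/16, job_F:*/13}
Op 5: unregister job_F -> active={job_C:*/3, job_D:*/16}
Op 6: register job_E */11 -> active={job_C:*/3, job_D:*/16, job_E:*/11}
Op 7: unregister job_C -> active={job_D:*/16, job_E:*/11}
Op 8: unregister job_D -> active={job_E:*/11}
Op 9: register job_B */9 -> active={job_B:*/9, job_E:*/11}
Op 10: register job_B */15 -> active={job_B:*/15, job_E:*/11}
Op 11: register job_C */13 -> active={job_B:*/15, job_C:*/13, job_E:*/11}
Op 12: register job_F */11 -> active={job_B:*/15, job_C:*/13, job_E:*/11, job_F:*/11}
Op 13: register job_F */12 -> active={job_B:*/15, job_C:*/13, job_E:*/11, job_F:*/12}
  job_B: interval 15, next fire after T=202 is 210
  job_C: interval 13, next fire after T=202 is 208
  job_E: interval 11, next fire after T=202 is 209
  job_F: interval 12, next fire after T=202 is 204
Earliest fire time = 204 (job job_F)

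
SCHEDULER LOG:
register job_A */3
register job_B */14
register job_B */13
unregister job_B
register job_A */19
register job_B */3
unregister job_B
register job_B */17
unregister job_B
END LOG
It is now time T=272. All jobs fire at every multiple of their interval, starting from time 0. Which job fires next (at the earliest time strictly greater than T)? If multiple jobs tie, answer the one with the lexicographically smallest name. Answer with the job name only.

Op 1: register job_A */3 -> active={job_A:*/3}
Op 2: register job_B */14 -> active={job_A:*/3, job_B:*/14}
Op 3: register job_B */13 -> active={job_A:*/3, job_B:*/13}
Op 4: unregister job_B -> active={job_A:*/3}
Op 5: register job_A */19 -> active={job_A:*/19}
Op 6: register job_B */3 -> active={job_A:*/19, job_B:*/3}
Op 7: unregister job_B -> active={job_A:*/19}
Op 8: register job_B */17 -> active={job_A:*/19, job_B:*/17}
Op 9: unregister job_B -> active={job_A:*/19}
  job_A: interval 19, next fire after T=272 is 285
Earliest = 285, winner (lex tiebreak) = job_A

Answer: job_A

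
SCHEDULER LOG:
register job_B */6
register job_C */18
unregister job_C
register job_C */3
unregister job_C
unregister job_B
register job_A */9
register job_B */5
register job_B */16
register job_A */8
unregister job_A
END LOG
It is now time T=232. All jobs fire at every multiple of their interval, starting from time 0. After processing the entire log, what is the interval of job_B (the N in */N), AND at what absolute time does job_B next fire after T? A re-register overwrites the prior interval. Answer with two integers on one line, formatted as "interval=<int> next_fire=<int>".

Op 1: register job_B */6 -> active={job_B:*/6}
Op 2: register job_C */18 -> active={job_B:*/6, job_C:*/18}
Op 3: unregister job_C -> active={job_B:*/6}
Op 4: register job_C */3 -> active={job_B:*/6, job_C:*/3}
Op 5: unregister job_C -> active={job_B:*/6}
Op 6: unregister job_B -> active={}
Op 7: register job_A */9 -> active={job_A:*/9}
Op 8: register job_B */5 -> active={job_A:*/9, job_B:*/5}
Op 9: register job_B */16 -> active={job_A:*/9, job_B:*/16}
Op 10: register job_A */8 -> active={job_A:*/8, job_B:*/16}
Op 11: unregister job_A -> active={job_B:*/16}
Final interval of job_B = 16
Next fire of job_B after T=232: (232//16+1)*16 = 240

Answer: interval=16 next_fire=240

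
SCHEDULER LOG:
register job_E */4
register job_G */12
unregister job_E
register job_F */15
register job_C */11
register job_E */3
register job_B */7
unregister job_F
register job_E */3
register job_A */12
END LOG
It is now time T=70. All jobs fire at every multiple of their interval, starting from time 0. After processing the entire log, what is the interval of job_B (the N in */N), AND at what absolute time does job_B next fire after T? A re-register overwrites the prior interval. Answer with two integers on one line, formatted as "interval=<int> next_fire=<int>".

Answer: interval=7 next_fire=77

Derivation:
Op 1: register job_E */4 -> active={job_E:*/4}
Op 2: register job_G */12 -> active={job_E:*/4, job_G:*/12}
Op 3: unregister job_E -> active={job_G:*/12}
Op 4: register job_F */15 -> active={job_F:*/15, job_G:*/12}
Op 5: register job_C */11 -> active={job_C:*/11, job_F:*/15, job_G:*/12}
Op 6: register job_E */3 -> active={job_C:*/11, job_E:*/3, job_F:*/15, job_G:*/12}
Op 7: register job_B */7 -> active={job_B:*/7, job_C:*/11, job_E:*/3, job_F:*/15, job_G:*/12}
Op 8: unregister job_F -> active={job_B:*/7, job_C:*/11, job_E:*/3, job_G:*/12}
Op 9: register job_E */3 -> active={job_B:*/7, job_C:*/11, job_E:*/3, job_G:*/12}
Op 10: register job_A */12 -> active={job_A:*/12, job_B:*/7, job_C:*/11, job_E:*/3, job_G:*/12}
Final interval of job_B = 7
Next fire of job_B after T=70: (70//7+1)*7 = 77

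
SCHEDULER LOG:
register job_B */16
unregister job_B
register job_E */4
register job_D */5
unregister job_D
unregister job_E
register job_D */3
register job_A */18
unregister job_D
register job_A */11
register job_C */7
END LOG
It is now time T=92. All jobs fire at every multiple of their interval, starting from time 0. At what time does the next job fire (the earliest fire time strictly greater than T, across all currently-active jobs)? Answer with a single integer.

Answer: 98

Derivation:
Op 1: register job_B */16 -> active={job_B:*/16}
Op 2: unregister job_B -> active={}
Op 3: register job_E */4 -> active={job_E:*/4}
Op 4: register job_D */5 -> active={job_D:*/5, job_E:*/4}
Op 5: unregister job_D -> active={job_E:*/4}
Op 6: unregister job_E -> active={}
Op 7: register job_D */3 -> active={job_D:*/3}
Op 8: register job_A */18 -> active={job_A:*/18, job_D:*/3}
Op 9: unregister job_D -> active={job_A:*/18}
Op 10: register job_A */11 -> active={job_A:*/11}
Op 11: register job_C */7 -> active={job_A:*/11, job_C:*/7}
  job_A: interval 11, next fire after T=92 is 99
  job_C: interval 7, next fire after T=92 is 98
Earliest fire time = 98 (job job_C)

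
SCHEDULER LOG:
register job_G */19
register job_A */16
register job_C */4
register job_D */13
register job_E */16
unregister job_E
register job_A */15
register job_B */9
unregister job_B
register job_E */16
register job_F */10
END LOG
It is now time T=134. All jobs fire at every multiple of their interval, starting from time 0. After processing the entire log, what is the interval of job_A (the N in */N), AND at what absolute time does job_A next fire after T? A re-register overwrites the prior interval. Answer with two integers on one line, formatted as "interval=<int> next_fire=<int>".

Answer: interval=15 next_fire=135

Derivation:
Op 1: register job_G */19 -> active={job_G:*/19}
Op 2: register job_A */16 -> active={job_A:*/16, job_G:*/19}
Op 3: register job_C */4 -> active={job_A:*/16, job_C:*/4, job_G:*/19}
Op 4: register job_D */13 -> active={job_A:*/16, job_C:*/4, job_D:*/13, job_G:*/19}
Op 5: register job_E */16 -> active={job_A:*/16, job_C:*/4, job_D:*/13, job_E:*/16, job_G:*/19}
Op 6: unregister job_E -> active={job_A:*/16, job_C:*/4, job_D:*/13, job_G:*/19}
Op 7: register job_A */15 -> active={job_A:*/15, job_C:*/4, job_D:*/13, job_G:*/19}
Op 8: register job_B */9 -> active={job_A:*/15, job_B:*/9, job_C:*/4, job_D:*/13, job_G:*/19}
Op 9: unregister job_B -> active={job_A:*/15, job_C:*/4, job_D:*/13, job_G:*/19}
Op 10: register job_E */16 -> active={job_A:*/15, job_C:*/4, job_D:*/13, job_E:*/16, job_G:*/19}
Op 11: register job_F */10 -> active={job_A:*/15, job_C:*/4, job_D:*/13, job_E:*/16, job_F:*/10, job_G:*/19}
Final interval of job_A = 15
Next fire of job_A after T=134: (134//15+1)*15 = 135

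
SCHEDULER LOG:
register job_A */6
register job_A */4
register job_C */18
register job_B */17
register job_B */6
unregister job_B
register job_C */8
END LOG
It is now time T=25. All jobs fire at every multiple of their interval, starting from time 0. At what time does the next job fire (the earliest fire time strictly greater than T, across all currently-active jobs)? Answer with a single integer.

Op 1: register job_A */6 -> active={job_A:*/6}
Op 2: register job_A */4 -> active={job_A:*/4}
Op 3: register job_C */18 -> active={job_A:*/4, job_C:*/18}
Op 4: register job_B */17 -> active={job_A:*/4, job_B:*/17, job_C:*/18}
Op 5: register job_B */6 -> active={job_A:*/4, job_B:*/6, job_C:*/18}
Op 6: unregister job_B -> active={job_A:*/4, job_C:*/18}
Op 7: register job_C */8 -> active={job_A:*/4, job_C:*/8}
  job_A: interval 4, next fire after T=25 is 28
  job_C: interval 8, next fire after T=25 is 32
Earliest fire time = 28 (job job_A)

Answer: 28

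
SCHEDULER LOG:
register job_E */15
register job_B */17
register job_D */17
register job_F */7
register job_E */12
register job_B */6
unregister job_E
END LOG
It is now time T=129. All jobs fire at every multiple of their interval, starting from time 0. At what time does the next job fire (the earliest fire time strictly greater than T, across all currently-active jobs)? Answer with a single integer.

Answer: 132

Derivation:
Op 1: register job_E */15 -> active={job_E:*/15}
Op 2: register job_B */17 -> active={job_B:*/17, job_E:*/15}
Op 3: register job_D */17 -> active={job_B:*/17, job_D:*/17, job_E:*/15}
Op 4: register job_F */7 -> active={job_B:*/17, job_D:*/17, job_E:*/15, job_F:*/7}
Op 5: register job_E */12 -> active={job_B:*/17, job_D:*/17, job_E:*/12, job_F:*/7}
Op 6: register job_B */6 -> active={job_B:*/6, job_D:*/17, job_E:*/12, job_F:*/7}
Op 7: unregister job_E -> active={job_B:*/6, job_D:*/17, job_F:*/7}
  job_B: interval 6, next fire after T=129 is 132
  job_D: interval 17, next fire after T=129 is 136
  job_F: interval 7, next fire after T=129 is 133
Earliest fire time = 132 (job job_B)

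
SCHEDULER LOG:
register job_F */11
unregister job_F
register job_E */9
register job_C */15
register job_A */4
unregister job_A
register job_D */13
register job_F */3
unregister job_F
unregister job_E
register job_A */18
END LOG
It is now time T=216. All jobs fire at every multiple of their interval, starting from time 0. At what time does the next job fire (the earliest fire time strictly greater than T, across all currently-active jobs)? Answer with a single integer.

Op 1: register job_F */11 -> active={job_F:*/11}
Op 2: unregister job_F -> active={}
Op 3: register job_E */9 -> active={job_E:*/9}
Op 4: register job_C */15 -> active={job_C:*/15, job_E:*/9}
Op 5: register job_A */4 -> active={job_A:*/4, job_C:*/15, job_E:*/9}
Op 6: unregister job_A -> active={job_C:*/15, job_E:*/9}
Op 7: register job_D */13 -> active={job_C:*/15, job_D:*/13, job_E:*/9}
Op 8: register job_F */3 -> active={job_C:*/15, job_D:*/13, job_E:*/9, job_F:*/3}
Op 9: unregister job_F -> active={job_C:*/15, job_D:*/13, job_E:*/9}
Op 10: unregister job_E -> active={job_C:*/15, job_D:*/13}
Op 11: register job_A */18 -> active={job_A:*/18, job_C:*/15, job_D:*/13}
  job_A: interval 18, next fire after T=216 is 234
  job_C: interval 15, next fire after T=216 is 225
  job_D: interval 13, next fire after T=216 is 221
Earliest fire time = 221 (job job_D)

Answer: 221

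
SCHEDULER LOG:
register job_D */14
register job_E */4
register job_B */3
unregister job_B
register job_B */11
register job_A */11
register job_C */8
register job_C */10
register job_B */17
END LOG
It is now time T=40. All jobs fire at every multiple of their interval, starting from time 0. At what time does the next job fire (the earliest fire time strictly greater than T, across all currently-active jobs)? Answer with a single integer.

Op 1: register job_D */14 -> active={job_D:*/14}
Op 2: register job_E */4 -> active={job_D:*/14, job_E:*/4}
Op 3: register job_B */3 -> active={job_B:*/3, job_D:*/14, job_E:*/4}
Op 4: unregister job_B -> active={job_D:*/14, job_E:*/4}
Op 5: register job_B */11 -> active={job_B:*/11, job_D:*/14, job_E:*/4}
Op 6: register job_A */11 -> active={job_A:*/11, job_B:*/11, job_D:*/14, job_E:*/4}
Op 7: register job_C */8 -> active={job_A:*/11, job_B:*/11, job_C:*/8, job_D:*/14, job_E:*/4}
Op 8: register job_C */10 -> active={job_A:*/11, job_B:*/11, job_C:*/10, job_D:*/14, job_E:*/4}
Op 9: register job_B */17 -> active={job_A:*/11, job_B:*/17, job_C:*/10, job_D:*/14, job_E:*/4}
  job_A: interval 11, next fire after T=40 is 44
  job_B: interval 17, next fire after T=40 is 51
  job_C: interval 10, next fire after T=40 is 50
  job_D: interval 14, next fire after T=40 is 42
  job_E: interval 4, next fire after T=40 is 44
Earliest fire time = 42 (job job_D)

Answer: 42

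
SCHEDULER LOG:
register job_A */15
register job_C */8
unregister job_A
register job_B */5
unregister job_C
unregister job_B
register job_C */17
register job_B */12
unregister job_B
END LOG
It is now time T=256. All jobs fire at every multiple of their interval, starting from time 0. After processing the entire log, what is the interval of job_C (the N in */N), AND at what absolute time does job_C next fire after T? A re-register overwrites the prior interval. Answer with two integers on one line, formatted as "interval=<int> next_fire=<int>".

Op 1: register job_A */15 -> active={job_A:*/15}
Op 2: register job_C */8 -> active={job_A:*/15, job_C:*/8}
Op 3: unregister job_A -> active={job_C:*/8}
Op 4: register job_B */5 -> active={job_B:*/5, job_C:*/8}
Op 5: unregister job_C -> active={job_B:*/5}
Op 6: unregister job_B -> active={}
Op 7: register job_C */17 -> active={job_C:*/17}
Op 8: register job_B */12 -> active={job_B:*/12, job_C:*/17}
Op 9: unregister job_B -> active={job_C:*/17}
Final interval of job_C = 17
Next fire of job_C after T=256: (256//17+1)*17 = 272

Answer: interval=17 next_fire=272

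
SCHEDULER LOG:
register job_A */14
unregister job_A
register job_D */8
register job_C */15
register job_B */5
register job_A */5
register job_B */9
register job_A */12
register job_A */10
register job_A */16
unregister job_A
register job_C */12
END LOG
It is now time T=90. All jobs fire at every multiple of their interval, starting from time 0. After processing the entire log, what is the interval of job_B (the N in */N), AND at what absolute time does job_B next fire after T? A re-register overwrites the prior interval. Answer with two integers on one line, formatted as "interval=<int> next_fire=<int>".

Answer: interval=9 next_fire=99

Derivation:
Op 1: register job_A */14 -> active={job_A:*/14}
Op 2: unregister job_A -> active={}
Op 3: register job_D */8 -> active={job_D:*/8}
Op 4: register job_C */15 -> active={job_C:*/15, job_D:*/8}
Op 5: register job_B */5 -> active={job_B:*/5, job_C:*/15, job_D:*/8}
Op 6: register job_A */5 -> active={job_A:*/5, job_B:*/5, job_C:*/15, job_D:*/8}
Op 7: register job_B */9 -> active={job_A:*/5, job_B:*/9, job_C:*/15, job_D:*/8}
Op 8: register job_A */12 -> active={job_A:*/12, job_B:*/9, job_C:*/15, job_D:*/8}
Op 9: register job_A */10 -> active={job_A:*/10, job_B:*/9, job_C:*/15, job_D:*/8}
Op 10: register job_A */16 -> active={job_A:*/16, job_B:*/9, job_C:*/15, job_D:*/8}
Op 11: unregister job_A -> active={job_B:*/9, job_C:*/15, job_D:*/8}
Op 12: register job_C */12 -> active={job_B:*/9, job_C:*/12, job_D:*/8}
Final interval of job_B = 9
Next fire of job_B after T=90: (90//9+1)*9 = 99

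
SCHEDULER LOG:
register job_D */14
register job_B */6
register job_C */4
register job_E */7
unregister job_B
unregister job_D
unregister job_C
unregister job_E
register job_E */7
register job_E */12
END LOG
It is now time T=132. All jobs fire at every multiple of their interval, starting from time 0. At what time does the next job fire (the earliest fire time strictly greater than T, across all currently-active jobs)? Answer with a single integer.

Answer: 144

Derivation:
Op 1: register job_D */14 -> active={job_D:*/14}
Op 2: register job_B */6 -> active={job_B:*/6, job_D:*/14}
Op 3: register job_C */4 -> active={job_B:*/6, job_C:*/4, job_D:*/14}
Op 4: register job_E */7 -> active={job_B:*/6, job_C:*/4, job_D:*/14, job_E:*/7}
Op 5: unregister job_B -> active={job_C:*/4, job_D:*/14, job_E:*/7}
Op 6: unregister job_D -> active={job_C:*/4, job_E:*/7}
Op 7: unregister job_C -> active={job_E:*/7}
Op 8: unregister job_E -> active={}
Op 9: register job_E */7 -> active={job_E:*/7}
Op 10: register job_E */12 -> active={job_E:*/12}
  job_E: interval 12, next fire after T=132 is 144
Earliest fire time = 144 (job job_E)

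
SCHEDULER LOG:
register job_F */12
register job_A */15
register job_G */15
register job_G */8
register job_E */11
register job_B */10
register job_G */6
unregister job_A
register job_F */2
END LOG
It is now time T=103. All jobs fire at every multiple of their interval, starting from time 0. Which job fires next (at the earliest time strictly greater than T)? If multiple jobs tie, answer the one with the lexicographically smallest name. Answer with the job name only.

Op 1: register job_F */12 -> active={job_F:*/12}
Op 2: register job_A */15 -> active={job_A:*/15, job_F:*/12}
Op 3: register job_G */15 -> active={job_A:*/15, job_F:*/12, job_G:*/15}
Op 4: register job_G */8 -> active={job_A:*/15, job_F:*/12, job_G:*/8}
Op 5: register job_E */11 -> active={job_A:*/15, job_E:*/11, job_F:*/12, job_G:*/8}
Op 6: register job_B */10 -> active={job_A:*/15, job_B:*/10, job_E:*/11, job_F:*/12, job_G:*/8}
Op 7: register job_G */6 -> active={job_A:*/15, job_B:*/10, job_E:*/11, job_F:*/12, job_G:*/6}
Op 8: unregister job_A -> active={job_B:*/10, job_E:*/11, job_F:*/12, job_G:*/6}
Op 9: register job_F */2 -> active={job_B:*/10, job_E:*/11, job_F:*/2, job_G:*/6}
  job_B: interval 10, next fire after T=103 is 110
  job_E: interval 11, next fire after T=103 is 110
  job_F: interval 2, next fire after T=103 is 104
  job_G: interval 6, next fire after T=103 is 108
Earliest = 104, winner (lex tiebreak) = job_F

Answer: job_F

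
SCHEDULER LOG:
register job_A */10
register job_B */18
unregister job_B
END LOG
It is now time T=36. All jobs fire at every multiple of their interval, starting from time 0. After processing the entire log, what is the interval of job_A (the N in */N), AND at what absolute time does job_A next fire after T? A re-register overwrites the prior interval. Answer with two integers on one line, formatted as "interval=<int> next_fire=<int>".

Answer: interval=10 next_fire=40

Derivation:
Op 1: register job_A */10 -> active={job_A:*/10}
Op 2: register job_B */18 -> active={job_A:*/10, job_B:*/18}
Op 3: unregister job_B -> active={job_A:*/10}
Final interval of job_A = 10
Next fire of job_A after T=36: (36//10+1)*10 = 40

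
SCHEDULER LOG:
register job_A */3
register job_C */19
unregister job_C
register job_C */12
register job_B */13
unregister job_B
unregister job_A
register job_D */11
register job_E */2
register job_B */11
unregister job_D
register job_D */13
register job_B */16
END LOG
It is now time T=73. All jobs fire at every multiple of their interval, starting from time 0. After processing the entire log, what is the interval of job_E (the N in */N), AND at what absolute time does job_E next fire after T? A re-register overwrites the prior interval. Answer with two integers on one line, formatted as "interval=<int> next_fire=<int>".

Op 1: register job_A */3 -> active={job_A:*/3}
Op 2: register job_C */19 -> active={job_A:*/3, job_C:*/19}
Op 3: unregister job_C -> active={job_A:*/3}
Op 4: register job_C */12 -> active={job_A:*/3, job_C:*/12}
Op 5: register job_B */13 -> active={job_A:*/3, job_B:*/13, job_C:*/12}
Op 6: unregister job_B -> active={job_A:*/3, job_C:*/12}
Op 7: unregister job_A -> active={job_C:*/12}
Op 8: register job_D */11 -> active={job_C:*/12, job_D:*/11}
Op 9: register job_E */2 -> active={job_C:*/12, job_D:*/11, job_E:*/2}
Op 10: register job_B */11 -> active={job_B:*/11, job_C:*/12, job_D:*/11, job_E:*/2}
Op 11: unregister job_D -> active={job_B:*/11, job_C:*/12, job_E:*/2}
Op 12: register job_D */13 -> active={job_B:*/11, job_C:*/12, job_D:*/13, job_E:*/2}
Op 13: register job_B */16 -> active={job_B:*/16, job_C:*/12, job_D:*/13, job_E:*/2}
Final interval of job_E = 2
Next fire of job_E after T=73: (73//2+1)*2 = 74

Answer: interval=2 next_fire=74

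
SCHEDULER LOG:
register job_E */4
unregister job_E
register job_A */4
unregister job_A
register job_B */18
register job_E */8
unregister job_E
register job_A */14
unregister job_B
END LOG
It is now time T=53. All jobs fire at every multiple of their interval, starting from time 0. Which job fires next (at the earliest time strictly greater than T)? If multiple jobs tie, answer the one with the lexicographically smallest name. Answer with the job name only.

Op 1: register job_E */4 -> active={job_E:*/4}
Op 2: unregister job_E -> active={}
Op 3: register job_A */4 -> active={job_A:*/4}
Op 4: unregister job_A -> active={}
Op 5: register job_B */18 -> active={job_B:*/18}
Op 6: register job_E */8 -> active={job_B:*/18, job_E:*/8}
Op 7: unregister job_E -> active={job_B:*/18}
Op 8: register job_A */14 -> active={job_A:*/14, job_B:*/18}
Op 9: unregister job_B -> active={job_A:*/14}
  job_A: interval 14, next fire after T=53 is 56
Earliest = 56, winner (lex tiebreak) = job_A

Answer: job_A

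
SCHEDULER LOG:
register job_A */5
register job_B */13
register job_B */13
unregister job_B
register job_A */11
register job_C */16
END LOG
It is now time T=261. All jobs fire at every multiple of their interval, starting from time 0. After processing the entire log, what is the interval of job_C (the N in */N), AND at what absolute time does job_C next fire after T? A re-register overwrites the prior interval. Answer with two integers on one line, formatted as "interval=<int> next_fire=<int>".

Answer: interval=16 next_fire=272

Derivation:
Op 1: register job_A */5 -> active={job_A:*/5}
Op 2: register job_B */13 -> active={job_A:*/5, job_B:*/13}
Op 3: register job_B */13 -> active={job_A:*/5, job_B:*/13}
Op 4: unregister job_B -> active={job_A:*/5}
Op 5: register job_A */11 -> active={job_A:*/11}
Op 6: register job_C */16 -> active={job_A:*/11, job_C:*/16}
Final interval of job_C = 16
Next fire of job_C after T=261: (261//16+1)*16 = 272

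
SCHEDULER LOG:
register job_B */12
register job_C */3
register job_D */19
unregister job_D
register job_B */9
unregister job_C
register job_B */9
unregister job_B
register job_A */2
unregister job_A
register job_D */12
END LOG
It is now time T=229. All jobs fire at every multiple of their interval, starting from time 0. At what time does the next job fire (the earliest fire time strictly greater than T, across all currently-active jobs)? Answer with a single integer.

Op 1: register job_B */12 -> active={job_B:*/12}
Op 2: register job_C */3 -> active={job_B:*/12, job_C:*/3}
Op 3: register job_D */19 -> active={job_B:*/12, job_C:*/3, job_D:*/19}
Op 4: unregister job_D -> active={job_B:*/12, job_C:*/3}
Op 5: register job_B */9 -> active={job_B:*/9, job_C:*/3}
Op 6: unregister job_C -> active={job_B:*/9}
Op 7: register job_B */9 -> active={job_B:*/9}
Op 8: unregister job_B -> active={}
Op 9: register job_A */2 -> active={job_A:*/2}
Op 10: unregister job_A -> active={}
Op 11: register job_D */12 -> active={job_D:*/12}
  job_D: interval 12, next fire after T=229 is 240
Earliest fire time = 240 (job job_D)

Answer: 240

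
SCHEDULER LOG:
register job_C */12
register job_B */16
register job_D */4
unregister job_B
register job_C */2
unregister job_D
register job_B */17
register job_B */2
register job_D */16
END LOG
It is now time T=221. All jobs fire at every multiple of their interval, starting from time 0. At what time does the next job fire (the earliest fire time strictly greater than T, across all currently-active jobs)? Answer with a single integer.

Op 1: register job_C */12 -> active={job_C:*/12}
Op 2: register job_B */16 -> active={job_B:*/16, job_C:*/12}
Op 3: register job_D */4 -> active={job_B:*/16, job_C:*/12, job_D:*/4}
Op 4: unregister job_B -> active={job_C:*/12, job_D:*/4}
Op 5: register job_C */2 -> active={job_C:*/2, job_D:*/4}
Op 6: unregister job_D -> active={job_C:*/2}
Op 7: register job_B */17 -> active={job_B:*/17, job_C:*/2}
Op 8: register job_B */2 -> active={job_B:*/2, job_C:*/2}
Op 9: register job_D */16 -> active={job_B:*/2, job_C:*/2, job_D:*/16}
  job_B: interval 2, next fire after T=221 is 222
  job_C: interval 2, next fire after T=221 is 222
  job_D: interval 16, next fire after T=221 is 224
Earliest fire time = 222 (job job_B)

Answer: 222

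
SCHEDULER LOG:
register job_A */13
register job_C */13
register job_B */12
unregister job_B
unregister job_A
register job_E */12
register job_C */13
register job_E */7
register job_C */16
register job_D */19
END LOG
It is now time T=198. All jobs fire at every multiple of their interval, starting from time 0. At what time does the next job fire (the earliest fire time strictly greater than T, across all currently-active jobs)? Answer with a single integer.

Op 1: register job_A */13 -> active={job_A:*/13}
Op 2: register job_C */13 -> active={job_A:*/13, job_C:*/13}
Op 3: register job_B */12 -> active={job_A:*/13, job_B:*/12, job_C:*/13}
Op 4: unregister job_B -> active={job_A:*/13, job_C:*/13}
Op 5: unregister job_A -> active={job_C:*/13}
Op 6: register job_E */12 -> active={job_C:*/13, job_E:*/12}
Op 7: register job_C */13 -> active={job_C:*/13, job_E:*/12}
Op 8: register job_E */7 -> active={job_C:*/13, job_E:*/7}
Op 9: register job_C */16 -> active={job_C:*/16, job_E:*/7}
Op 10: register job_D */19 -> active={job_C:*/16, job_D:*/19, job_E:*/7}
  job_C: interval 16, next fire after T=198 is 208
  job_D: interval 19, next fire after T=198 is 209
  job_E: interval 7, next fire after T=198 is 203
Earliest fire time = 203 (job job_E)

Answer: 203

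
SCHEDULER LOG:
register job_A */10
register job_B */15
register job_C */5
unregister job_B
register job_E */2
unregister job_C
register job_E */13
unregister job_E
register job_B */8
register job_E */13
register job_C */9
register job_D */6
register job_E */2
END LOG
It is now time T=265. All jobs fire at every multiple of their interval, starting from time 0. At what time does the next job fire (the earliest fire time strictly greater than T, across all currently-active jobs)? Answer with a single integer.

Answer: 266

Derivation:
Op 1: register job_A */10 -> active={job_A:*/10}
Op 2: register job_B */15 -> active={job_A:*/10, job_B:*/15}
Op 3: register job_C */5 -> active={job_A:*/10, job_B:*/15, job_C:*/5}
Op 4: unregister job_B -> active={job_A:*/10, job_C:*/5}
Op 5: register job_E */2 -> active={job_A:*/10, job_C:*/5, job_E:*/2}
Op 6: unregister job_C -> active={job_A:*/10, job_E:*/2}
Op 7: register job_E */13 -> active={job_A:*/10, job_E:*/13}
Op 8: unregister job_E -> active={job_A:*/10}
Op 9: register job_B */8 -> active={job_A:*/10, job_B:*/8}
Op 10: register job_E */13 -> active={job_A:*/10, job_B:*/8, job_E:*/13}
Op 11: register job_C */9 -> active={job_A:*/10, job_B:*/8, job_C:*/9, job_E:*/13}
Op 12: register job_D */6 -> active={job_A:*/10, job_B:*/8, job_C:*/9, job_D:*/6, job_E:*/13}
Op 13: register job_E */2 -> active={job_A:*/10, job_B:*/8, job_C:*/9, job_D:*/6, job_E:*/2}
  job_A: interval 10, next fire after T=265 is 270
  job_B: interval 8, next fire after T=265 is 272
  job_C: interval 9, next fire after T=265 is 270
  job_D: interval 6, next fire after T=265 is 270
  job_E: interval 2, next fire after T=265 is 266
Earliest fire time = 266 (job job_E)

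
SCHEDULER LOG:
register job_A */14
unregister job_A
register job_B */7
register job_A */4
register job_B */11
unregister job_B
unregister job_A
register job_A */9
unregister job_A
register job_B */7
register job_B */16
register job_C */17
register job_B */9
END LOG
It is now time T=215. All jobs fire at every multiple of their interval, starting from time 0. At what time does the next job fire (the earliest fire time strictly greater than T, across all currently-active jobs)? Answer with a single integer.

Op 1: register job_A */14 -> active={job_A:*/14}
Op 2: unregister job_A -> active={}
Op 3: register job_B */7 -> active={job_B:*/7}
Op 4: register job_A */4 -> active={job_A:*/4, job_B:*/7}
Op 5: register job_B */11 -> active={job_A:*/4, job_B:*/11}
Op 6: unregister job_B -> active={job_A:*/4}
Op 7: unregister job_A -> active={}
Op 8: register job_A */9 -> active={job_A:*/9}
Op 9: unregister job_A -> active={}
Op 10: register job_B */7 -> active={job_B:*/7}
Op 11: register job_B */16 -> active={job_B:*/16}
Op 12: register job_C */17 -> active={job_B:*/16, job_C:*/17}
Op 13: register job_B */9 -> active={job_B:*/9, job_C:*/17}
  job_B: interval 9, next fire after T=215 is 216
  job_C: interval 17, next fire after T=215 is 221
Earliest fire time = 216 (job job_B)

Answer: 216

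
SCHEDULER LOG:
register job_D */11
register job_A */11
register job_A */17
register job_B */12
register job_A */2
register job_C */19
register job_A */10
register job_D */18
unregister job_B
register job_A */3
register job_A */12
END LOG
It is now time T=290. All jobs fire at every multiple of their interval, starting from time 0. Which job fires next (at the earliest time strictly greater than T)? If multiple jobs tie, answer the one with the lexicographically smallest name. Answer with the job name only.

Op 1: register job_D */11 -> active={job_D:*/11}
Op 2: register job_A */11 -> active={job_A:*/11, job_D:*/11}
Op 3: register job_A */17 -> active={job_A:*/17, job_D:*/11}
Op 4: register job_B */12 -> active={job_A:*/17, job_B:*/12, job_D:*/11}
Op 5: register job_A */2 -> active={job_A:*/2, job_B:*/12, job_D:*/11}
Op 6: register job_C */19 -> active={job_A:*/2, job_B:*/12, job_C:*/19, job_D:*/11}
Op 7: register job_A */10 -> active={job_A:*/10, job_B:*/12, job_C:*/19, job_D:*/11}
Op 8: register job_D */18 -> active={job_A:*/10, job_B:*/12, job_C:*/19, job_D:*/18}
Op 9: unregister job_B -> active={job_A:*/10, job_C:*/19, job_D:*/18}
Op 10: register job_A */3 -> active={job_A:*/3, job_C:*/19, job_D:*/18}
Op 11: register job_A */12 -> active={job_A:*/12, job_C:*/19, job_D:*/18}
  job_A: interval 12, next fire after T=290 is 300
  job_C: interval 19, next fire after T=290 is 304
  job_D: interval 18, next fire after T=290 is 306
Earliest = 300, winner (lex tiebreak) = job_A

Answer: job_A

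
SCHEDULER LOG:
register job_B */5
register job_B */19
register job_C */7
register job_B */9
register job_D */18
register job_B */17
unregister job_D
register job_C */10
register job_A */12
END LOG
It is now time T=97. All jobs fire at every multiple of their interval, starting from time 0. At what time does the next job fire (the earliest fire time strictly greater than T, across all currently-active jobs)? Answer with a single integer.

Op 1: register job_B */5 -> active={job_B:*/5}
Op 2: register job_B */19 -> active={job_B:*/19}
Op 3: register job_C */7 -> active={job_B:*/19, job_C:*/7}
Op 4: register job_B */9 -> active={job_B:*/9, job_C:*/7}
Op 5: register job_D */18 -> active={job_B:*/9, job_C:*/7, job_D:*/18}
Op 6: register job_B */17 -> active={job_B:*/17, job_C:*/7, job_D:*/18}
Op 7: unregister job_D -> active={job_B:*/17, job_C:*/7}
Op 8: register job_C */10 -> active={job_B:*/17, job_C:*/10}
Op 9: register job_A */12 -> active={job_A:*/12, job_B:*/17, job_C:*/10}
  job_A: interval 12, next fire after T=97 is 108
  job_B: interval 17, next fire after T=97 is 102
  job_C: interval 10, next fire after T=97 is 100
Earliest fire time = 100 (job job_C)

Answer: 100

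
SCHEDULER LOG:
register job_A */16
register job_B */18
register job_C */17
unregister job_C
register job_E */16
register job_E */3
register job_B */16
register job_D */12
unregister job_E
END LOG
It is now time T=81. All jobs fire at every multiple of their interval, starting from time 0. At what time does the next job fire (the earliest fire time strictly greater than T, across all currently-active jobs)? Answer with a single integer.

Answer: 84

Derivation:
Op 1: register job_A */16 -> active={job_A:*/16}
Op 2: register job_B */18 -> active={job_A:*/16, job_B:*/18}
Op 3: register job_C */17 -> active={job_A:*/16, job_B:*/18, job_C:*/17}
Op 4: unregister job_C -> active={job_A:*/16, job_B:*/18}
Op 5: register job_E */16 -> active={job_A:*/16, job_B:*/18, job_E:*/16}
Op 6: register job_E */3 -> active={job_A:*/16, job_B:*/18, job_E:*/3}
Op 7: register job_B */16 -> active={job_A:*/16, job_B:*/16, job_E:*/3}
Op 8: register job_D */12 -> active={job_A:*/16, job_B:*/16, job_D:*/12, job_E:*/3}
Op 9: unregister job_E -> active={job_A:*/16, job_B:*/16, job_D:*/12}
  job_A: interval 16, next fire after T=81 is 96
  job_B: interval 16, next fire after T=81 is 96
  job_D: interval 12, next fire after T=81 is 84
Earliest fire time = 84 (job job_D)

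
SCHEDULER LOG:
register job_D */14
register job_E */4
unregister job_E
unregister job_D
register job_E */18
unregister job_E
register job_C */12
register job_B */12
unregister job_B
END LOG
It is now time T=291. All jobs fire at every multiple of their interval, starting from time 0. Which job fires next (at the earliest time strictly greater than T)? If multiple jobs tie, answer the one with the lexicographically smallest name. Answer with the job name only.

Answer: job_C

Derivation:
Op 1: register job_D */14 -> active={job_D:*/14}
Op 2: register job_E */4 -> active={job_D:*/14, job_E:*/4}
Op 3: unregister job_E -> active={job_D:*/14}
Op 4: unregister job_D -> active={}
Op 5: register job_E */18 -> active={job_E:*/18}
Op 6: unregister job_E -> active={}
Op 7: register job_C */12 -> active={job_C:*/12}
Op 8: register job_B */12 -> active={job_B:*/12, job_C:*/12}
Op 9: unregister job_B -> active={job_C:*/12}
  job_C: interval 12, next fire after T=291 is 300
Earliest = 300, winner (lex tiebreak) = job_C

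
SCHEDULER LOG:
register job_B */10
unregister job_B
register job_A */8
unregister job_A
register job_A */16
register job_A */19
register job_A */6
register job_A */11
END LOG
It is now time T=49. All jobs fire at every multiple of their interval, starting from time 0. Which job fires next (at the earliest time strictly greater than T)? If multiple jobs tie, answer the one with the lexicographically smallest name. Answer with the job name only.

Answer: job_A

Derivation:
Op 1: register job_B */10 -> active={job_B:*/10}
Op 2: unregister job_B -> active={}
Op 3: register job_A */8 -> active={job_A:*/8}
Op 4: unregister job_A -> active={}
Op 5: register job_A */16 -> active={job_A:*/16}
Op 6: register job_A */19 -> active={job_A:*/19}
Op 7: register job_A */6 -> active={job_A:*/6}
Op 8: register job_A */11 -> active={job_A:*/11}
  job_A: interval 11, next fire after T=49 is 55
Earliest = 55, winner (lex tiebreak) = job_A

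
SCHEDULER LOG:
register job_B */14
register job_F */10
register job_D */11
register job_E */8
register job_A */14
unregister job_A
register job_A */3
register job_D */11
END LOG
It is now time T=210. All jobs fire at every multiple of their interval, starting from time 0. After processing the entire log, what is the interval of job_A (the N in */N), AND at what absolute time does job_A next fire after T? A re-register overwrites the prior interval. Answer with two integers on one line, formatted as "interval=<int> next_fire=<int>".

Op 1: register job_B */14 -> active={job_B:*/14}
Op 2: register job_F */10 -> active={job_B:*/14, job_F:*/10}
Op 3: register job_D */11 -> active={job_B:*/14, job_D:*/11, job_F:*/10}
Op 4: register job_E */8 -> active={job_B:*/14, job_D:*/11, job_E:*/8, job_F:*/10}
Op 5: register job_A */14 -> active={job_A:*/14, job_B:*/14, job_D:*/11, job_E:*/8, job_F:*/10}
Op 6: unregister job_A -> active={job_B:*/14, job_D:*/11, job_E:*/8, job_F:*/10}
Op 7: register job_A */3 -> active={job_A:*/3, job_B:*/14, job_D:*/11, job_E:*/8, job_F:*/10}
Op 8: register job_D */11 -> active={job_A:*/3, job_B:*/14, job_D:*/11, job_E:*/8, job_F:*/10}
Final interval of job_A = 3
Next fire of job_A after T=210: (210//3+1)*3 = 213

Answer: interval=3 next_fire=213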